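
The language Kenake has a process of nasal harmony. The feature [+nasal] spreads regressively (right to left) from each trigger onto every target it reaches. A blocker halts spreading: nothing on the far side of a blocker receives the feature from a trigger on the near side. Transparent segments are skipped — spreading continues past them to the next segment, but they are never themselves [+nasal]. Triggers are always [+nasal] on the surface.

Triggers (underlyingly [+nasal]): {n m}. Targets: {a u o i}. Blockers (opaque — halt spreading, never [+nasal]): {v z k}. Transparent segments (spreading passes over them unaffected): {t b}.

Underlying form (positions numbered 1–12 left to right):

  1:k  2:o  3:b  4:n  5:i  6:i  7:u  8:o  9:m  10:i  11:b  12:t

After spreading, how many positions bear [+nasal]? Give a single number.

7

From /n/ at 4 leftward: 3 /b/ transparent; 2 /o/ → [+nasal]; 1 /k/ blocks.
From /m/ at 9 leftward: 8 /o/ → [+nasal]; 7 /u/ → [+nasal]; 6 /i/ → [+nasal]; 5 /i/ → [+nasal]; 4 /n/ is itself a trigger — this domain ends here.
Target with no active source: position 10 stays [-nasal].
[+nasal] positions on the surface: 2 4 5 6 7 8 9.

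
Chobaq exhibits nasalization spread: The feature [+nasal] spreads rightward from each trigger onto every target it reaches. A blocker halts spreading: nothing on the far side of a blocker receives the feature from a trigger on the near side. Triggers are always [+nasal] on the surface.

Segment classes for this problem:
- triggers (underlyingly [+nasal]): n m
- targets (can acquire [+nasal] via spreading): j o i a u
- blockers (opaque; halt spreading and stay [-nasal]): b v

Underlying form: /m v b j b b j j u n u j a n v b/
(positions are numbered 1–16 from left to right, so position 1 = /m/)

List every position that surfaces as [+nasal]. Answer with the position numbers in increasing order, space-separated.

From /m/ at 1 rightward: 2 /v/ blocks.
From /n/ at 10 rightward: 11 /u/ → [+nasal]; 12 /j/ → [+nasal]; 13 /a/ → [+nasal]; 14 /n/ is itself a trigger — this domain ends here.
From /n/ at 14 rightward: 15 /v/ blocks.
Targets with no active source: positions 4 7 8 9 stay [-nasal].

1 10 11 12 13 14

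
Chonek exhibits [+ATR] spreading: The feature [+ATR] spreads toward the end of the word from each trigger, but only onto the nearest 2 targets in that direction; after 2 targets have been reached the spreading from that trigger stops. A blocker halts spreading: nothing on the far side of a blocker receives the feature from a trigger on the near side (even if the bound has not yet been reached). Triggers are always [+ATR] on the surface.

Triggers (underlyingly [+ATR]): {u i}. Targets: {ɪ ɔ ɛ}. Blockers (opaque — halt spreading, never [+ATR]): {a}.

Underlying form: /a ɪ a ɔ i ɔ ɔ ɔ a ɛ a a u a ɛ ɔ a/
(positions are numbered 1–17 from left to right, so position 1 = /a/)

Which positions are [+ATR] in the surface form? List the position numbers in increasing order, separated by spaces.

From /i/ at 5 rightward: 6 /ɔ/ → [+ATR]; 7 /ɔ/ → [+ATR]; bound reached.
From /u/ at 13 rightward: 14 /a/ blocks.
Targets with no active source: positions 2 4 8 10 15 16 stay [-ATR].

5 6 7 13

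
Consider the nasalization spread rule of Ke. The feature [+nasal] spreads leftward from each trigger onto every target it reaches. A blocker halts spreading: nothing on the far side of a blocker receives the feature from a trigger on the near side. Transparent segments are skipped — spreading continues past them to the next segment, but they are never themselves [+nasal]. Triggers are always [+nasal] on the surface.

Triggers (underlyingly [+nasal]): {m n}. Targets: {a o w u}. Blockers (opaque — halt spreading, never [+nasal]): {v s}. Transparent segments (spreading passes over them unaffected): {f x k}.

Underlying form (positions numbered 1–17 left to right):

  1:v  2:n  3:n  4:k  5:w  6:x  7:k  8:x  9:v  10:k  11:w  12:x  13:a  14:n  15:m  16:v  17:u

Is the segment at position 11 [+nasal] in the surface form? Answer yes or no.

yes

From /n/ at 2 leftward: 1 /v/ blocks.
From /n/ at 3 leftward: 2 /n/ is itself a trigger — this domain ends here.
From /n/ at 14 leftward: 13 /a/ → [+nasal]; 12 /x/ transparent; 11 /w/ → [+nasal]; 10 /k/ transparent; 9 /v/ blocks.
From /m/ at 15 leftward: 14 /n/ is itself a trigger — this domain ends here.
Targets with no active source: positions 5 17 stay [-nasal].
[+nasal] positions on the surface: 2 3 11 13 14 15.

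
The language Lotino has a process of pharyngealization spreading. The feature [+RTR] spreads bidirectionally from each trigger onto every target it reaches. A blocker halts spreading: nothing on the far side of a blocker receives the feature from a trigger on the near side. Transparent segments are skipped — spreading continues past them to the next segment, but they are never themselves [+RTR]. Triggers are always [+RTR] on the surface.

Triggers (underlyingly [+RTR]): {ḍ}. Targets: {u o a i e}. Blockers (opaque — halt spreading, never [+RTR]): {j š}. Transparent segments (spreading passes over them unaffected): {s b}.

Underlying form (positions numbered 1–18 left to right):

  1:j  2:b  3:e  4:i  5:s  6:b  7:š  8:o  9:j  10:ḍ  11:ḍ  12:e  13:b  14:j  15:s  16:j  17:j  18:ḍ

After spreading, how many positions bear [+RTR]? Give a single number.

4

From /ḍ/ at 10 rightward: 11 /ḍ/ is itself a trigger — this domain ends here.
From /ḍ/ at 10 leftward: 9 /j/ blocks.
From /ḍ/ at 11 rightward: 12 /e/ → [+RTR]; 13 /b/ transparent; 14 /j/ blocks.
From /ḍ/ at 11 leftward: 10 /ḍ/ is itself a trigger — this domain ends here.
From /ḍ/ at 18 rightward: word edge.
From /ḍ/ at 18 leftward: 17 /j/ blocks.
Targets with no active source: positions 3 4 8 stay [-emphatic].
[+RTR] positions on the surface: 10 11 12 18.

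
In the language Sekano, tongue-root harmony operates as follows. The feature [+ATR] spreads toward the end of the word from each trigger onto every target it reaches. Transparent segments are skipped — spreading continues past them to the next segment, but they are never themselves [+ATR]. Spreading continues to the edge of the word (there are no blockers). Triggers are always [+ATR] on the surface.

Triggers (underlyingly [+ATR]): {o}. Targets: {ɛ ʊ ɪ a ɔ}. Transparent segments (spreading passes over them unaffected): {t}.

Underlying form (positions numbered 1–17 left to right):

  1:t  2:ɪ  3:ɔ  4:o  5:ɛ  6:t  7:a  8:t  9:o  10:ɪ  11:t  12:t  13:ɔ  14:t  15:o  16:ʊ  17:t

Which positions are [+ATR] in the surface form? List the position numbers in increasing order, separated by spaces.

4 5 7 9 10 13 15 16

From /o/ at 4 rightward: 5 /ɛ/ → [+ATR]; 6 /t/ transparent; 7 /a/ → [+ATR]; 8 /t/ transparent; 9 /o/ is itself a trigger — this domain ends here.
From /o/ at 9 rightward: 10 /ɪ/ → [+ATR]; 11 /t/ transparent; 12 /t/ transparent; 13 /ɔ/ → [+ATR]; 14 /t/ transparent; 15 /o/ is itself a trigger — this domain ends here.
From /o/ at 15 rightward: 16 /ʊ/ → [+ATR]; 17 /t/ transparent; word edge.
Targets with no active source: positions 2 3 stay [-ATR].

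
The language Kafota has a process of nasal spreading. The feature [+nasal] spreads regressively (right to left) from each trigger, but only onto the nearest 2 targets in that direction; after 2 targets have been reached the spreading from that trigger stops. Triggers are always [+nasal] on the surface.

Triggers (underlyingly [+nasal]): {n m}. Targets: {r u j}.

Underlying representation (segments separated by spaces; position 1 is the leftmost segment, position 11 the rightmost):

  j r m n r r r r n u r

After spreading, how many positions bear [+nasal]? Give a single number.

From /m/ at 3 leftward: 2 /r/ → [+nasal]; 1 /j/ → [+nasal]; bound reached.
From /n/ at 4 leftward: 3 /m/ is itself a trigger — this domain ends here.
From /n/ at 9 leftward: 8 /r/ → [+nasal]; 7 /r/ → [+nasal]; bound reached.
Targets with no active source: positions 5 6 10 11 stay [-nasal].
[+nasal] positions on the surface: 1 2 3 4 7 8 9.

7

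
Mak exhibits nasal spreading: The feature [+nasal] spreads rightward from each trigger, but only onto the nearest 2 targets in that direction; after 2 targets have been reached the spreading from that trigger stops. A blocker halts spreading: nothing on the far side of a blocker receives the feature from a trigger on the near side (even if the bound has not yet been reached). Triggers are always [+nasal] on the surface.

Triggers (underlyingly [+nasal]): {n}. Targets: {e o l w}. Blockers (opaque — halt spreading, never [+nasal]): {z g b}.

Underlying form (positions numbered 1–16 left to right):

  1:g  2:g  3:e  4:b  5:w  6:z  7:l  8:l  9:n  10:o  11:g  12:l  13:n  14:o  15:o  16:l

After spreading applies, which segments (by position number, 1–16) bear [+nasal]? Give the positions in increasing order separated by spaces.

9 10 13 14 15

From /n/ at 9 rightward: 10 /o/ → [+nasal]; 11 /g/ blocks.
From /n/ at 13 rightward: 14 /o/ → [+nasal]; 15 /o/ → [+nasal]; bound reached.
Targets with no active source: positions 3 5 7 8 12 16 stay [-nasal].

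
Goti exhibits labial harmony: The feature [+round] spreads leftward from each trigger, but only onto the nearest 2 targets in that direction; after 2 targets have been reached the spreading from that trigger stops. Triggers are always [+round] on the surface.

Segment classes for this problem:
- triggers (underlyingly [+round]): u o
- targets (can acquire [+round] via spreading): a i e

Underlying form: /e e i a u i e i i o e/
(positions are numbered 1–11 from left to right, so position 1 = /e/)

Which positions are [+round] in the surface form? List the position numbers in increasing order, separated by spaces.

3 4 5 8 9 10

From /u/ at 5 leftward: 4 /a/ → [+round]; 3 /i/ → [+round]; bound reached.
From /o/ at 10 leftward: 9 /i/ → [+round]; 8 /i/ → [+round]; bound reached.
Targets with no active source: positions 1 2 6 7 11 stay [-round].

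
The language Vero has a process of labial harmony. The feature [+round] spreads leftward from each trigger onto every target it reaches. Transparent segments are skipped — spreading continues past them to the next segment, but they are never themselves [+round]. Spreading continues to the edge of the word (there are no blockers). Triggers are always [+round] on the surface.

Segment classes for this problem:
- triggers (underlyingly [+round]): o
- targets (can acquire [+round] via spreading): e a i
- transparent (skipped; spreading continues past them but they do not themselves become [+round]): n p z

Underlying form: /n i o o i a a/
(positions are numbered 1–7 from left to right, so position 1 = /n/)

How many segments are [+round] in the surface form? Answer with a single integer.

3

From /o/ at 3 leftward: 2 /i/ → [+round]; 1 /n/ transparent; word edge.
From /o/ at 4 leftward: 3 /o/ is itself a trigger — this domain ends here.
Targets with no active source: positions 5 6 7 stay [-round].
[+round] positions on the surface: 2 3 4.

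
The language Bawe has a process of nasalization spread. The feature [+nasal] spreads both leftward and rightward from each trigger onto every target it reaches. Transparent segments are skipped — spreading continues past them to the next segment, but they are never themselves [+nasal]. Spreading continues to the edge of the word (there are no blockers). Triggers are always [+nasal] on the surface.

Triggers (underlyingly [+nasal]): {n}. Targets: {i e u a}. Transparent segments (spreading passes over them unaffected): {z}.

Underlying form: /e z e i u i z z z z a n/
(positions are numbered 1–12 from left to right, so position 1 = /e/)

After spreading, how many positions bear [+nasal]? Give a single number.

7

From /n/ at 12 rightward: word edge.
From /n/ at 12 leftward: 11 /a/ → [+nasal]; 10 /z/ transparent; 9 /z/ transparent; 8 /z/ transparent; 7 /z/ transparent; 6 /i/ → [+nasal]; 5 /u/ → [+nasal]; 4 /i/ → [+nasal]; 3 /e/ → [+nasal]; 2 /z/ transparent; 1 /e/ → [+nasal]; word edge.
[+nasal] positions on the surface: 1 3 4 5 6 11 12.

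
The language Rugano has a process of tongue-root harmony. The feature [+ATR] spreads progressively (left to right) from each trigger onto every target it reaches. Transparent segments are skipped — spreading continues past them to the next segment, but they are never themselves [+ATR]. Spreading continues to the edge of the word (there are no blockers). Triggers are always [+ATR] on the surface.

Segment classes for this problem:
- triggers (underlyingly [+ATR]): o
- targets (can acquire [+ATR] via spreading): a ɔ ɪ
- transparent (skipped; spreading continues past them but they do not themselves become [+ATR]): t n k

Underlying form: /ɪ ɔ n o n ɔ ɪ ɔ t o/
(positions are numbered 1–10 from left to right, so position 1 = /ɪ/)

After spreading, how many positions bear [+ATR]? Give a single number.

5

From /o/ at 4 rightward: 5 /n/ transparent; 6 /ɔ/ → [+ATR]; 7 /ɪ/ → [+ATR]; 8 /ɔ/ → [+ATR]; 9 /t/ transparent; 10 /o/ is itself a trigger — this domain ends here.
From /o/ at 10 rightward: word edge.
Targets with no active source: positions 1 2 stay [-ATR].
[+ATR] positions on the surface: 4 6 7 8 10.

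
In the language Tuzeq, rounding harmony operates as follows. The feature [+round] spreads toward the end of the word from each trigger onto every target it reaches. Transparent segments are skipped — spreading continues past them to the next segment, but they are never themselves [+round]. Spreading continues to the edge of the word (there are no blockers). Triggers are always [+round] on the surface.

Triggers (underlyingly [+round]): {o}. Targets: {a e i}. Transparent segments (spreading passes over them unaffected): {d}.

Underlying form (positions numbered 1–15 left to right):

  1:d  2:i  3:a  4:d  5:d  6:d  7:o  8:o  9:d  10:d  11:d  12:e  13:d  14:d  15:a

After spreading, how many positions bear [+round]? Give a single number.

From /o/ at 7 rightward: 8 /o/ is itself a trigger — this domain ends here.
From /o/ at 8 rightward: 9 /d/ transparent; 10 /d/ transparent; 11 /d/ transparent; 12 /e/ → [+round]; 13 /d/ transparent; 14 /d/ transparent; 15 /a/ → [+round]; word edge.
Targets with no active source: positions 2 3 stay [-round].
[+round] positions on the surface: 7 8 12 15.

4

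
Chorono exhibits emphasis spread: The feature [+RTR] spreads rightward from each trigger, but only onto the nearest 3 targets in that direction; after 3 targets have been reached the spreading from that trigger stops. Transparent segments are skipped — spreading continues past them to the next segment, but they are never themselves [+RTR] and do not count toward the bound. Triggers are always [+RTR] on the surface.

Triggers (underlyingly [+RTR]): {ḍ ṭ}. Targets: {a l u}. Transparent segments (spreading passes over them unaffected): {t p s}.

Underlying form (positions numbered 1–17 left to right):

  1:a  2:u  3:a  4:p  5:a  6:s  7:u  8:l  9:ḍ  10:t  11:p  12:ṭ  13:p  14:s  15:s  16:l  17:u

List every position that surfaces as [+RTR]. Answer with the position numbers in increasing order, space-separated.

From /ḍ/ at 9 rightward: 10 /t/ transparent; 11 /p/ transparent; 12 /ṭ/ is itself a trigger — this domain ends here.
From /ṭ/ at 12 rightward: 13 /p/ transparent; 14 /s/ transparent; 15 /s/ transparent; 16 /l/ → [+RTR]; 17 /u/ → [+RTR]; word edge.
Targets with no active source: positions 1 2 3 5 7 8 stay [-emphatic].

9 12 16 17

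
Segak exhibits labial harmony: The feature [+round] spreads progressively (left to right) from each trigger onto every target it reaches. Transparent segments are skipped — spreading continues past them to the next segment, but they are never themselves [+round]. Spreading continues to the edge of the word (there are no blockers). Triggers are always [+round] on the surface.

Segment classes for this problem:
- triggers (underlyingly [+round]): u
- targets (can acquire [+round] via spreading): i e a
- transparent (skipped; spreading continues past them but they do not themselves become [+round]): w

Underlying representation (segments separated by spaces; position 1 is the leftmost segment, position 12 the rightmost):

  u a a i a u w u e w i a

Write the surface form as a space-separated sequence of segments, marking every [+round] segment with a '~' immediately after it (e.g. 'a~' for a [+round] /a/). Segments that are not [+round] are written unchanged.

u~ a~ a~ i~ a~ u~ w u~ e~ w i~ a~

From /u/ at 1 rightward: 2 /a/ → [+round]; 3 /a/ → [+round]; 4 /i/ → [+round]; 5 /a/ → [+round]; 6 /u/ is itself a trigger — this domain ends here.
From /u/ at 6 rightward: 7 /w/ transparent; 8 /u/ is itself a trigger — this domain ends here.
From /u/ at 8 rightward: 9 /e/ → [+round]; 10 /w/ transparent; 11 /i/ → [+round]; 12 /a/ → [+round]; word edge.
[+round] positions on the surface: 1 2 3 4 5 6 8 9 11 12.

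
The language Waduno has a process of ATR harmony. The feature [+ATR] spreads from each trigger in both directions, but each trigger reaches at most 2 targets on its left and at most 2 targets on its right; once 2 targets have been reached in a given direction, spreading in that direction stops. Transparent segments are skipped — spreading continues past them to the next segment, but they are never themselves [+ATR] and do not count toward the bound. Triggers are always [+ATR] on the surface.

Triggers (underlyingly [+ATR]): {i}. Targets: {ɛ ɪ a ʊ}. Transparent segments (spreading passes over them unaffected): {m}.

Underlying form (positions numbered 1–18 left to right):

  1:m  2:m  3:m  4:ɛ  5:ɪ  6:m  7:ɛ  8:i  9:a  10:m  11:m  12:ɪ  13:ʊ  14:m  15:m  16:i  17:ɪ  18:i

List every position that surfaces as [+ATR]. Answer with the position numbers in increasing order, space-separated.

5 7 8 9 12 13 16 17 18

From /i/ at 8 rightward: 9 /a/ → [+ATR]; 10 /m/ transparent; 11 /m/ transparent; 12 /ɪ/ → [+ATR]; bound reached.
From /i/ at 8 leftward: 7 /ɛ/ → [+ATR]; 6 /m/ transparent; 5 /ɪ/ → [+ATR]; bound reached.
From /i/ at 16 rightward: 17 /ɪ/ → [+ATR]; 18 /i/ is itself a trigger — this domain ends here.
From /i/ at 16 leftward: 15 /m/ transparent; 14 /m/ transparent; 13 /ʊ/ → [+ATR]; 12 /ɪ/ → [+ATR]; bound reached.
From /i/ at 18 rightward: word edge.
From /i/ at 18 leftward: 17 /ɪ/ → [+ATR]; 16 /i/ is itself a trigger — this domain ends here.
Target with no active source: position 4 stays [-ATR].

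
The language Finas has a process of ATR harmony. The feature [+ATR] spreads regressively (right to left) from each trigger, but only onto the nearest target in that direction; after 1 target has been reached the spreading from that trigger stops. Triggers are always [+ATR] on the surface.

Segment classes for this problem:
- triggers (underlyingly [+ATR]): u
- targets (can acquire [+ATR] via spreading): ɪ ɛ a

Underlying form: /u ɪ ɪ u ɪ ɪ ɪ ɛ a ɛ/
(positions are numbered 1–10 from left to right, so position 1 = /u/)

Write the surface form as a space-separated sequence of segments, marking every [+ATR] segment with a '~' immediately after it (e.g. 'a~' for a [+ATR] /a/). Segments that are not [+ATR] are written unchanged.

From /u/ at 1 leftward: word edge.
From /u/ at 4 leftward: 3 /ɪ/ → [+ATR]; bound reached.
Targets with no active source: positions 2 5 6 7 8 9 10 stay [-ATR].
[+ATR] positions on the surface: 1 3 4.

u~ ɪ ɪ~ u~ ɪ ɪ ɪ ɛ a ɛ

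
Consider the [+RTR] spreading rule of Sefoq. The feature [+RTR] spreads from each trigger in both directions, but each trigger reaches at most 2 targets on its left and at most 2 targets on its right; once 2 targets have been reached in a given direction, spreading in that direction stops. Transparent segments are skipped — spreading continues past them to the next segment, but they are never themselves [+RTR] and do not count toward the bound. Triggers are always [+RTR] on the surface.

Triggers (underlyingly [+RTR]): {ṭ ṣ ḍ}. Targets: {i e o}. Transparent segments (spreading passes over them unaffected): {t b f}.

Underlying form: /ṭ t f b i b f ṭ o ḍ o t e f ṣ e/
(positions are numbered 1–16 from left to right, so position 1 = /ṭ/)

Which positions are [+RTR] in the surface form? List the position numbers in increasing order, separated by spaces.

1 5 8 9 10 11 13 15 16

From /ṭ/ at 1 rightward: 2 /t/ transparent; 3 /f/ transparent; 4 /b/ transparent; 5 /i/ → [+RTR]; 6 /b/ transparent; 7 /f/ transparent; 8 /ṭ/ is itself a trigger — this domain ends here.
From /ṭ/ at 1 leftward: word edge.
From /ṭ/ at 8 rightward: 9 /o/ → [+RTR]; 10 /ḍ/ is itself a trigger — this domain ends here.
From /ṭ/ at 8 leftward: 7 /f/ transparent; 6 /b/ transparent; 5 /i/ → [+RTR]; 4 /b/ transparent; 3 /f/ transparent; 2 /t/ transparent; 1 /ṭ/ is itself a trigger — this domain ends here.
From /ḍ/ at 10 rightward: 11 /o/ → [+RTR]; 12 /t/ transparent; 13 /e/ → [+RTR]; bound reached.
From /ḍ/ at 10 leftward: 9 /o/ → [+RTR]; 8 /ṭ/ is itself a trigger — this domain ends here.
From /ṣ/ at 15 rightward: 16 /e/ → [+RTR]; word edge.
From /ṣ/ at 15 leftward: 14 /f/ transparent; 13 /e/ → [+RTR]; 12 /t/ transparent; 11 /o/ → [+RTR]; bound reached.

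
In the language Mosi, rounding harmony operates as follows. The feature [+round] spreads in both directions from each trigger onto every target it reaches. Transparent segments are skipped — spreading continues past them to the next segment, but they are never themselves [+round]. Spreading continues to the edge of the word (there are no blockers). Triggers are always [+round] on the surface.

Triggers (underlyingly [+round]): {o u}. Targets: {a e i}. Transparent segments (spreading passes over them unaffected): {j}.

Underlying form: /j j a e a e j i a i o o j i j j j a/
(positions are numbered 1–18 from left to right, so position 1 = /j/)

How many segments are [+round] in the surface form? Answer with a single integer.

From /o/ at 11 rightward: 12 /o/ is itself a trigger — this domain ends here.
From /o/ at 11 leftward: 10 /i/ → [+round]; 9 /a/ → [+round]; 8 /i/ → [+round]; 7 /j/ transparent; 6 /e/ → [+round]; 5 /a/ → [+round]; 4 /e/ → [+round]; 3 /a/ → [+round]; 2 /j/ transparent; 1 /j/ transparent; word edge.
From /o/ at 12 rightward: 13 /j/ transparent; 14 /i/ → [+round]; 15 /j/ transparent; 16 /j/ transparent; 17 /j/ transparent; 18 /a/ → [+round]; word edge.
From /o/ at 12 leftward: 11 /o/ is itself a trigger — this domain ends here.
[+round] positions on the surface: 3 4 5 6 8 9 10 11 12 14 18.

11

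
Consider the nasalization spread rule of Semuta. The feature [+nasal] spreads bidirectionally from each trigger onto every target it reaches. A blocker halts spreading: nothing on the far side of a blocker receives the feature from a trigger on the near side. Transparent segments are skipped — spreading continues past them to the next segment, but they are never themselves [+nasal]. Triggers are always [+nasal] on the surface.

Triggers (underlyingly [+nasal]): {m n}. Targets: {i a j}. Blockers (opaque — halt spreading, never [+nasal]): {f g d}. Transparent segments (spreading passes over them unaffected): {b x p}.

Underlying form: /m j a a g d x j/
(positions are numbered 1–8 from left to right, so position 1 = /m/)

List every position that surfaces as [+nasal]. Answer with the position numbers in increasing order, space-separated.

From /m/ at 1 rightward: 2 /j/ → [+nasal]; 3 /a/ → [+nasal]; 4 /a/ → [+nasal]; 5 /g/ blocks.
From /m/ at 1 leftward: word edge.
Target with no active source: position 8 stays [-nasal].

1 2 3 4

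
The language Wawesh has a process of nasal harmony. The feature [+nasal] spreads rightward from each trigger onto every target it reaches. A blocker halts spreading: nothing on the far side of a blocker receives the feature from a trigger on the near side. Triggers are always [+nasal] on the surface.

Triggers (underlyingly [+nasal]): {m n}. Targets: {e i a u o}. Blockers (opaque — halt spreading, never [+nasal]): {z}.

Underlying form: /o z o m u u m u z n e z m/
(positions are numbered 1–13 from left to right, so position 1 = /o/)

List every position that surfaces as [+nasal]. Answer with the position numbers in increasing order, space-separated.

From /m/ at 4 rightward: 5 /u/ → [+nasal]; 6 /u/ → [+nasal]; 7 /m/ is itself a trigger — this domain ends here.
From /m/ at 7 rightward: 8 /u/ → [+nasal]; 9 /z/ blocks.
From /n/ at 10 rightward: 11 /e/ → [+nasal]; 12 /z/ blocks.
From /m/ at 13 rightward: word edge.
Targets with no active source: positions 1 3 stay [-nasal].

4 5 6 7 8 10 11 13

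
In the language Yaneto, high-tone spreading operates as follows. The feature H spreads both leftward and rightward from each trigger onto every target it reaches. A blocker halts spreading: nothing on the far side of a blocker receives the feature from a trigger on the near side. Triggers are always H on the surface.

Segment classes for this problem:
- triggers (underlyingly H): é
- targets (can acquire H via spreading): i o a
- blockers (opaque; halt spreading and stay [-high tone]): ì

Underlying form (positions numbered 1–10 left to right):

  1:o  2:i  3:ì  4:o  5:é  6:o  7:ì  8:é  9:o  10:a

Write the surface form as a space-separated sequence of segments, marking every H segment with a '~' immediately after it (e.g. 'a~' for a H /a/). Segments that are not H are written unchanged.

From /é/ at 5 rightward: 6 /o/ → H; 7 /ì/ blocks.
From /é/ at 5 leftward: 4 /o/ → H; 3 /ì/ blocks.
From /é/ at 8 rightward: 9 /o/ → H; 10 /a/ → H; word edge.
From /é/ at 8 leftward: 7 /ì/ blocks.
Targets with no active source: positions 1 2 stay [-high tone].
H positions on the surface: 4 5 6 8 9 10.

o i ì o~ é~ o~ ì é~ o~ a~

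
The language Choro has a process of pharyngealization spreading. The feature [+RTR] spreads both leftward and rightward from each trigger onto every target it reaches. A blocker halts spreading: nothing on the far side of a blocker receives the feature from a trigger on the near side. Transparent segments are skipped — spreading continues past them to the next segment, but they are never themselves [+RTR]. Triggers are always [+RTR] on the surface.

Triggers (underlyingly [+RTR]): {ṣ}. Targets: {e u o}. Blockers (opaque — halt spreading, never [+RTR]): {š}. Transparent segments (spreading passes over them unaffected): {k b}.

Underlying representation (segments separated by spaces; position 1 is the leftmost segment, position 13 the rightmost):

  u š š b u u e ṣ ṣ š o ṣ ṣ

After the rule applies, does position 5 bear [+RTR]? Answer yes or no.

yes

From /ṣ/ at 8 rightward: 9 /ṣ/ is itself a trigger — this domain ends here.
From /ṣ/ at 8 leftward: 7 /e/ → [+RTR]; 6 /u/ → [+RTR]; 5 /u/ → [+RTR]; 4 /b/ transparent; 3 /š/ blocks.
From /ṣ/ at 9 rightward: 10 /š/ blocks.
From /ṣ/ at 9 leftward: 8 /ṣ/ is itself a trigger — this domain ends here.
From /ṣ/ at 12 rightward: 13 /ṣ/ is itself a trigger — this domain ends here.
From /ṣ/ at 12 leftward: 11 /o/ → [+RTR]; 10 /š/ blocks.
From /ṣ/ at 13 rightward: word edge.
From /ṣ/ at 13 leftward: 12 /ṣ/ is itself a trigger — this domain ends here.
Target with no active source: position 1 stays [-emphatic].
[+RTR] positions on the surface: 5 6 7 8 9 11 12 13.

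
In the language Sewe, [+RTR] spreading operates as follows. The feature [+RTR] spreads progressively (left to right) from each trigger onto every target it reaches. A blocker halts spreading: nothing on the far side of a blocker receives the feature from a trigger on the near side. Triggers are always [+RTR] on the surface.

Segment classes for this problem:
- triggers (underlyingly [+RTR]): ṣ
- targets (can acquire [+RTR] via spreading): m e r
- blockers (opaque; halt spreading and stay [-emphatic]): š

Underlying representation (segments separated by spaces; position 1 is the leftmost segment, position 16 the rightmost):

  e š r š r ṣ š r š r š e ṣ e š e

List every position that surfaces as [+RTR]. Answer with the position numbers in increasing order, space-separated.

6 13 14

From /ṣ/ at 6 rightward: 7 /š/ blocks.
From /ṣ/ at 13 rightward: 14 /e/ → [+RTR]; 15 /š/ blocks.
Targets with no active source: positions 1 3 5 8 10 12 16 stay [-emphatic].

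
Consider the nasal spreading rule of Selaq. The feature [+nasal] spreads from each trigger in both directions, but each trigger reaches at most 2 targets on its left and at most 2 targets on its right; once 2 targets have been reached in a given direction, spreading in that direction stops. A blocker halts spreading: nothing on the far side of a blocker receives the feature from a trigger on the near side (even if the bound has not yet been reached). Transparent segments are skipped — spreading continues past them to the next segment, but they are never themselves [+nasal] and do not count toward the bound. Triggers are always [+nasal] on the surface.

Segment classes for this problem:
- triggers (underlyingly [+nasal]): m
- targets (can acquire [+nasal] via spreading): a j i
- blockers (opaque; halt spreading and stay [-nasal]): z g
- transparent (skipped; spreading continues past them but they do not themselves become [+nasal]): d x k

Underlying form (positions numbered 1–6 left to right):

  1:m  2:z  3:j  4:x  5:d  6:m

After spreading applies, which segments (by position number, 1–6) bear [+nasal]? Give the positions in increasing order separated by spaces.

From /m/ at 1 rightward: 2 /z/ blocks.
From /m/ at 1 leftward: word edge.
From /m/ at 6 rightward: word edge.
From /m/ at 6 leftward: 5 /d/ transparent; 4 /x/ transparent; 3 /j/ → [+nasal]; 2 /z/ blocks.

1 3 6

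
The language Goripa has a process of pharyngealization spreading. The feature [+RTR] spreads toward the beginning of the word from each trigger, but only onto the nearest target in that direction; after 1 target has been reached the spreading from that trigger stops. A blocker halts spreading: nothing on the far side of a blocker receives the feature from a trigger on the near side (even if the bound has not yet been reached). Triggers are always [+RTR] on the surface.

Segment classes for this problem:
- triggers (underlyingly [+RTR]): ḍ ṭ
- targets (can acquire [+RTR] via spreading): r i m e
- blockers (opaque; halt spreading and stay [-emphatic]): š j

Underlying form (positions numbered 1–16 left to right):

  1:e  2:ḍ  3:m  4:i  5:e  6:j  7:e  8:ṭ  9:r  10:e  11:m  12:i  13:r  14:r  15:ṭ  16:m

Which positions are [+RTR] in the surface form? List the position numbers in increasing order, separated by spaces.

From /ḍ/ at 2 leftward: 1 /e/ → [+RTR]; bound reached.
From /ṭ/ at 8 leftward: 7 /e/ → [+RTR]; bound reached.
From /ṭ/ at 15 leftward: 14 /r/ → [+RTR]; bound reached.
Targets with no active source: positions 3 4 5 9 10 11 12 13 16 stay [-emphatic].

1 2 7 8 14 15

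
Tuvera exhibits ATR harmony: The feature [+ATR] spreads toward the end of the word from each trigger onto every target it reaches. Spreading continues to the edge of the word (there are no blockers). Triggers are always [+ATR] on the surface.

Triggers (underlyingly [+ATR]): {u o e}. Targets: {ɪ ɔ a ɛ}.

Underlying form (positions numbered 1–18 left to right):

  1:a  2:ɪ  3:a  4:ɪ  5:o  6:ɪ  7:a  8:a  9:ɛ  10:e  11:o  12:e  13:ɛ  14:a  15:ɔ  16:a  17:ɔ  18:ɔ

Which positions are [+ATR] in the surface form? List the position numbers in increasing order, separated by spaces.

5 6 7 8 9 10 11 12 13 14 15 16 17 18

From /o/ at 5 rightward: 6 /ɪ/ → [+ATR]; 7 /a/ → [+ATR]; 8 /a/ → [+ATR]; 9 /ɛ/ → [+ATR]; 10 /e/ is itself a trigger — this domain ends here.
From /e/ at 10 rightward: 11 /o/ is itself a trigger — this domain ends here.
From /o/ at 11 rightward: 12 /e/ is itself a trigger — this domain ends here.
From /e/ at 12 rightward: 13 /ɛ/ → [+ATR]; 14 /a/ → [+ATR]; 15 /ɔ/ → [+ATR]; 16 /a/ → [+ATR]; 17 /ɔ/ → [+ATR]; 18 /ɔ/ → [+ATR]; word edge.
Targets with no active source: positions 1 2 3 4 stay [-ATR].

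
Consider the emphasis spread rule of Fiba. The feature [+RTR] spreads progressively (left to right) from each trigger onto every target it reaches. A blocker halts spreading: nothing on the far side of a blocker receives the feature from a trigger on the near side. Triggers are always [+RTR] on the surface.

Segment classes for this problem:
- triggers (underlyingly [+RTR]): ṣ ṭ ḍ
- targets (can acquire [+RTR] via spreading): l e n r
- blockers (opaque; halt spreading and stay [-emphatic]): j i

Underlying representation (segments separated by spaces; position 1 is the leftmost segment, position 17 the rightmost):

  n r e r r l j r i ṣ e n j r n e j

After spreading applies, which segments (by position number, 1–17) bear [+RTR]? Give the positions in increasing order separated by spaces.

10 11 12

From /ṣ/ at 10 rightward: 11 /e/ → [+RTR]; 12 /n/ → [+RTR]; 13 /j/ blocks.
Targets with no active source: positions 1 2 3 4 5 6 8 14 15 16 stay [-emphatic].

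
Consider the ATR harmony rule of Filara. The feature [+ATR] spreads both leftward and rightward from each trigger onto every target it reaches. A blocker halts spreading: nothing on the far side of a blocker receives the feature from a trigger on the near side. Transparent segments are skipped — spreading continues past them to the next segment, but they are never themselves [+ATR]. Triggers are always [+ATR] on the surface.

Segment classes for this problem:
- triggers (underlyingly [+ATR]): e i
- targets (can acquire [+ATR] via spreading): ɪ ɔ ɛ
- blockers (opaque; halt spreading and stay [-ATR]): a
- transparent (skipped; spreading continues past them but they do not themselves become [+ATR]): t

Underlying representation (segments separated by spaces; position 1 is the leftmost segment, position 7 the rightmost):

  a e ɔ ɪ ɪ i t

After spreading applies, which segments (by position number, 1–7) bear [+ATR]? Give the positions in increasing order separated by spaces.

2 3 4 5 6

From /e/ at 2 rightward: 3 /ɔ/ → [+ATR]; 4 /ɪ/ → [+ATR]; 5 /ɪ/ → [+ATR]; 6 /i/ is itself a trigger — this domain ends here.
From /e/ at 2 leftward: 1 /a/ blocks.
From /i/ at 6 rightward: 7 /t/ transparent; word edge.
From /i/ at 6 leftward: 5 /ɪ/ → [+ATR]; 4 /ɪ/ → [+ATR]; 3 /ɔ/ → [+ATR]; 2 /e/ is itself a trigger — this domain ends here.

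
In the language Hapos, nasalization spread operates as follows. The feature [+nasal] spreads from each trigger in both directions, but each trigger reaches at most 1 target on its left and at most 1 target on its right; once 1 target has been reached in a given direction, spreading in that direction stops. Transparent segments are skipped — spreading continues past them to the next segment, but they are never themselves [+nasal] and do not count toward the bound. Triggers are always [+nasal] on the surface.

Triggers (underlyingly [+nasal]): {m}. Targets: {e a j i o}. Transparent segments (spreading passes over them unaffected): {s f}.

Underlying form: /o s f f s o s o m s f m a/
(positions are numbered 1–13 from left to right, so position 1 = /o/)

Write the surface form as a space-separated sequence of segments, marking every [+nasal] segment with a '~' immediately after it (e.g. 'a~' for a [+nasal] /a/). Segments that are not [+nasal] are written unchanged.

From /m/ at 9 rightward: 10 /s/ transparent; 11 /f/ transparent; 12 /m/ is itself a trigger — this domain ends here.
From /m/ at 9 leftward: 8 /o/ → [+nasal]; bound reached.
From /m/ at 12 rightward: 13 /a/ → [+nasal]; bound reached.
From /m/ at 12 leftward: 11 /f/ transparent; 10 /s/ transparent; 9 /m/ is itself a trigger — this domain ends here.
Targets with no active source: positions 1 6 stay [-nasal].
[+nasal] positions on the surface: 8 9 12 13.

o s f f s o s o~ m~ s f m~ a~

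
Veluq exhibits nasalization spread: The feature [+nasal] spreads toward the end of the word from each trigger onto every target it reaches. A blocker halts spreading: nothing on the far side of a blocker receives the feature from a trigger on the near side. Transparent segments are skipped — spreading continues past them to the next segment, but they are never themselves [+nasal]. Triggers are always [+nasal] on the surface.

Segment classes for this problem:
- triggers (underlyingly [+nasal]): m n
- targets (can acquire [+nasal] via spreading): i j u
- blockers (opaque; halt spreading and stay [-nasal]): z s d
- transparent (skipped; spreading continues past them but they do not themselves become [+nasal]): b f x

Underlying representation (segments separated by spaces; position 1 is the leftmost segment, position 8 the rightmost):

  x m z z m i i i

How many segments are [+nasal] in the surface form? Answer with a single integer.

5

From /m/ at 2 rightward: 3 /z/ blocks.
From /m/ at 5 rightward: 6 /i/ → [+nasal]; 7 /i/ → [+nasal]; 8 /i/ → [+nasal]; word edge.
[+nasal] positions on the surface: 2 5 6 7 8.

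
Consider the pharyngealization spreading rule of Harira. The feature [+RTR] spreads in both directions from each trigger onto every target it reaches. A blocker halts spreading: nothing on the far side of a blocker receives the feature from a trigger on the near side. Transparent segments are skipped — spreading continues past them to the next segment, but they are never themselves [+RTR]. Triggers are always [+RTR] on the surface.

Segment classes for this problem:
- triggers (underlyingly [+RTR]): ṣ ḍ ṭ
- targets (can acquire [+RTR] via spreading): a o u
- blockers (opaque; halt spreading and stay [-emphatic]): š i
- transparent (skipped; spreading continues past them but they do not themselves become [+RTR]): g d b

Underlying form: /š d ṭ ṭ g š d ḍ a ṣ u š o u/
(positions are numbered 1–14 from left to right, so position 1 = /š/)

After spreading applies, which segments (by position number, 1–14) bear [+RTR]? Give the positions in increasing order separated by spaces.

3 4 8 9 10 11

From /ṭ/ at 3 rightward: 4 /ṭ/ is itself a trigger — this domain ends here.
From /ṭ/ at 3 leftward: 2 /d/ transparent; 1 /š/ blocks.
From /ṭ/ at 4 rightward: 5 /g/ transparent; 6 /š/ blocks.
From /ṭ/ at 4 leftward: 3 /ṭ/ is itself a trigger — this domain ends here.
From /ḍ/ at 8 rightward: 9 /a/ → [+RTR]; 10 /ṣ/ is itself a trigger — this domain ends here.
From /ḍ/ at 8 leftward: 7 /d/ transparent; 6 /š/ blocks.
From /ṣ/ at 10 rightward: 11 /u/ → [+RTR]; 12 /š/ blocks.
From /ṣ/ at 10 leftward: 9 /a/ → [+RTR]; 8 /ḍ/ is itself a trigger — this domain ends here.
Targets with no active source: positions 13 14 stay [-emphatic].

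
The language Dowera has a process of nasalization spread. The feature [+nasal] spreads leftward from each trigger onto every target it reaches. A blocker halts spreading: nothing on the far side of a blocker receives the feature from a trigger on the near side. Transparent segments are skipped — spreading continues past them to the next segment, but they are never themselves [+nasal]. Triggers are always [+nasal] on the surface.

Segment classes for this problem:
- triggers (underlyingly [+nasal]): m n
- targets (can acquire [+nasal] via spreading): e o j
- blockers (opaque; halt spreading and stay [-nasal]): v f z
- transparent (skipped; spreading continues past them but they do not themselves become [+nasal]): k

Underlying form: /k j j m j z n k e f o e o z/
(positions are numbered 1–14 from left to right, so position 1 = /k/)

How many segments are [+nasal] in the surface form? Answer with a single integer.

From /m/ at 4 leftward: 3 /j/ → [+nasal]; 2 /j/ → [+nasal]; 1 /k/ transparent; word edge.
From /n/ at 7 leftward: 6 /z/ blocks.
Targets with no active source: positions 5 9 11 12 13 stay [-nasal].
[+nasal] positions on the surface: 2 3 4 7.

4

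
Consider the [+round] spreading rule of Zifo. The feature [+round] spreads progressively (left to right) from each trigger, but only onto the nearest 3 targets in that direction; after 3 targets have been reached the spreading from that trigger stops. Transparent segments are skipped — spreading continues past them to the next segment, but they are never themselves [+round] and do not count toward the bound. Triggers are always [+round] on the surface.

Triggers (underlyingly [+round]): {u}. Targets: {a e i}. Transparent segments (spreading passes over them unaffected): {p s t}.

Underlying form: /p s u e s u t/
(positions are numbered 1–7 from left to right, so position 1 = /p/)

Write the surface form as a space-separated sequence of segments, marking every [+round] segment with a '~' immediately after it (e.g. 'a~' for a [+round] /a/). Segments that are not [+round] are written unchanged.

p s u~ e~ s u~ t

From /u/ at 3 rightward: 4 /e/ → [+round]; 5 /s/ transparent; 6 /u/ is itself a trigger — this domain ends here.
From /u/ at 6 rightward: 7 /t/ transparent; word edge.
[+round] positions on the surface: 3 4 6.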